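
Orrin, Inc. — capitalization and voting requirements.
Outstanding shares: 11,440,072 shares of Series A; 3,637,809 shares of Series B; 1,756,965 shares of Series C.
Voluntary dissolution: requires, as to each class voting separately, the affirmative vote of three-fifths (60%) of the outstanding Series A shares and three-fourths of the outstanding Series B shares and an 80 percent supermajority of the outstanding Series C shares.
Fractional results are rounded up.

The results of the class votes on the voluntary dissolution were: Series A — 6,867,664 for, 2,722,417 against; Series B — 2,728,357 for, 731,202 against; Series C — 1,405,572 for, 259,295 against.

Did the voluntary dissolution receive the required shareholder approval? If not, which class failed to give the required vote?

Series A: 3/5 of 11440072 = 6864043.20, rounded up to 6864044; 6,864,044 required, 6,867,664 in favor — approved.
Series B: 3/4 of 3637809 = 2728356.75, rounded up to 2728357; 2,728,357 required, 2,728,357 in favor — approved.
Series C: 4/5 of 1756965 = 1405572; 1,405,572 required, 1,405,572 in favor — approved.

Approved — every class gave the required vote.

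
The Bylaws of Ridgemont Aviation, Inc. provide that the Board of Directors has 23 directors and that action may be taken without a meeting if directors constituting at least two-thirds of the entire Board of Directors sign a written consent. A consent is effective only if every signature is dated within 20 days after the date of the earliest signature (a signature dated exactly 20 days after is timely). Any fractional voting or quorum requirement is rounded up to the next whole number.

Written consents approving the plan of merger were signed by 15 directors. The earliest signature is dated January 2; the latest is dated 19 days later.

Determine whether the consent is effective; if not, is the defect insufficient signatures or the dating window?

Not effective — insufficient signatures.

Signatures required: at least two-thirds of 23 — 2/3 of 23 = 15.33, rounded up to 16, so 16 needed; 15 signed. Insufficient.
Dating window: the latest signature is 19 days after the earliest; the limit is 20 days. Within the window.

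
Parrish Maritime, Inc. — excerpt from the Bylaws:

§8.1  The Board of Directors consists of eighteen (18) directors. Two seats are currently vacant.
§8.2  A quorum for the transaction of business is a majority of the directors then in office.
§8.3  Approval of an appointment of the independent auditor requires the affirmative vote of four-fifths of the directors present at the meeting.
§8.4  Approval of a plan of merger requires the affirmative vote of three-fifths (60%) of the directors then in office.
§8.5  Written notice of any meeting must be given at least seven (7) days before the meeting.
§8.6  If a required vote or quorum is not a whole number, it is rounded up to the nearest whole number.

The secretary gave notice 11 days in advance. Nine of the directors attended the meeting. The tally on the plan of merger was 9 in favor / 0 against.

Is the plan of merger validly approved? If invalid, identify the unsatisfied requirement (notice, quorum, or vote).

Invalid — vote requirement not satisfied.

Notice: 11 days given; 7 required (11 ≥ 7). Satisfied.
Quorum: 9 present; quorum is 9. Satisfied.
Vote: the plan of merger requires three-fifths of the directors then in office (16). 3/5 of 16 = 9.60, rounded up to 10, so 10 affirmative votes are needed; 9 voted in favor. Not satisfied.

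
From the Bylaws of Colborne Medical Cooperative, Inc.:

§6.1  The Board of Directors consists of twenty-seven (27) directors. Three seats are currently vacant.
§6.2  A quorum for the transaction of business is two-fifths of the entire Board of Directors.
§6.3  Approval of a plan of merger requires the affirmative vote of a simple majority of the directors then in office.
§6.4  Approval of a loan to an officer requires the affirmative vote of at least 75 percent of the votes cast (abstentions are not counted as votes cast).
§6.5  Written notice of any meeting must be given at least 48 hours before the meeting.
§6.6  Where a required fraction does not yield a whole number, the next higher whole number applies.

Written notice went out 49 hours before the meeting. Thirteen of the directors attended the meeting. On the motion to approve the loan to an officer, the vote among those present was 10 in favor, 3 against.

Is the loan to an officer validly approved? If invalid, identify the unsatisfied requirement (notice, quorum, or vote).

Notice: 49 hours given; 48 required (49 ≥ 48). Satisfied.
Quorum: 13 present; quorum is 11. Satisfied.
Vote: the loan to an officer requires three-fourths of the votes cast (13). 3/4 of 13 = 9.75, rounded up to 10, so 10 affirmative votes are needed; 10 voted in favor. Satisfied.

Valid — all requirements satisfied.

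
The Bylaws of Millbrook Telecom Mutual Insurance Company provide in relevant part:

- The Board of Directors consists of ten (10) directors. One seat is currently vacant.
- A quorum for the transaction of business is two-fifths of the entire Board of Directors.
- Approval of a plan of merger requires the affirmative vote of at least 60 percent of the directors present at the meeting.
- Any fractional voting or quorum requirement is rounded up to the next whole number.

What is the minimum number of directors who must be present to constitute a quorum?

4

2/5 of 10 = 4.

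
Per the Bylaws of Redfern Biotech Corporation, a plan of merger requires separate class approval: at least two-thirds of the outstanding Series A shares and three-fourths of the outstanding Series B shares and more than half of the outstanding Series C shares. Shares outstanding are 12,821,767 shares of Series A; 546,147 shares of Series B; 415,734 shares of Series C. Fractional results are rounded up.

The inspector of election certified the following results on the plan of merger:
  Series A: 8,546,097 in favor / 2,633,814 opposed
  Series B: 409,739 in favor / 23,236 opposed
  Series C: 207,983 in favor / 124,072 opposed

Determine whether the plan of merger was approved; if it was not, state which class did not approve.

Series A: 2/3 of 12821767 = 8547844.67, rounded up to 8547845; 8,547,845 required, 8,546,097 in favor — not approved.
Series B: 3/4 of 546147 = 409610.25, rounded up to 409611; 409,611 required, 409,739 in favor — approved.
Series C: a majority of 415734 is 207868; 207,868 required, 207,983 in favor — approved.

Not approved — the Series A shares did not give the required vote.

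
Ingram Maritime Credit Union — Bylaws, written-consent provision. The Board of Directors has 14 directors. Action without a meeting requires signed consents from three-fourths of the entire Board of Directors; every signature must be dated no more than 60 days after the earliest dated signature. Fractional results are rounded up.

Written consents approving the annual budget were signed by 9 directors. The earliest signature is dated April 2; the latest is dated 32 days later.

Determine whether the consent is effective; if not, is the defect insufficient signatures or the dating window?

Not effective — insufficient signatures.

Signatures required: three-fourths of 14 — 3/4 of 14 = 10.50, rounded up to 11, so 11 needed; 9 signed. Insufficient.
Dating window: the latest signature is 32 days after the earliest; the limit is 60 days. Within the window.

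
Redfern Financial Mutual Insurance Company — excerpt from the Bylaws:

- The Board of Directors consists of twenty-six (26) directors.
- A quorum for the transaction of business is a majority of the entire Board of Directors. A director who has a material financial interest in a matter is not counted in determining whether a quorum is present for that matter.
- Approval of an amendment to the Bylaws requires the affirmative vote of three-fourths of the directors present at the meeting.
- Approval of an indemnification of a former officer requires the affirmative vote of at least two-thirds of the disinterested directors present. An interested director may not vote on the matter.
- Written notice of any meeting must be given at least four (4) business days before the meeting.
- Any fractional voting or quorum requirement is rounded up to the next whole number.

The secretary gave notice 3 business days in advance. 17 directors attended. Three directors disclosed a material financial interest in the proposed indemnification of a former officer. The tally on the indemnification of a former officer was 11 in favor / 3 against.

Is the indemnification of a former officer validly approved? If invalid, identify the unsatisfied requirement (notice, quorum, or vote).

Notice: 3 business days given; 4 required (3 < 4). Not satisfied.
Quorum: 17 present, but the 3 interested directors do not count, leaving 14. Quorum is 14. Satisfied.
Vote: the indemnification of a former officer requires two-thirds of the disinterested directors present (17 − 3 = 14). 2/3 of 14 = 9.33, rounded up to 10, so 10 affirmative votes are needed; 11 voted in favor. Satisfied.

Invalid — notice requirement not satisfied.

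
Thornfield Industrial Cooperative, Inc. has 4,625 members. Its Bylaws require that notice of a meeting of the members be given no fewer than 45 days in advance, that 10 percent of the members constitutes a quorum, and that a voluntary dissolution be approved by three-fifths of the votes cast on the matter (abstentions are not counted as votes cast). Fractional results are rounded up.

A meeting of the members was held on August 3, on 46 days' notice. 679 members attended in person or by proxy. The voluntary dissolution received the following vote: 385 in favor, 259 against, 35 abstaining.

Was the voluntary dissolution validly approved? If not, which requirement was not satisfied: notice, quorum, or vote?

Invalid — vote requirement not satisfied.

Notice: 46 days given; 45 required. Satisfied.
Quorum: 10% of 4,625 = 462.50, rounded up to 463; 679 present. Satisfied.
Vote: requires three-fifths of the votes cast (679 − 35 abstaining = 644); 3/5 of 644 = 386.40, rounded up to 387, so 387 needed; 385 in favor. Not satisfied.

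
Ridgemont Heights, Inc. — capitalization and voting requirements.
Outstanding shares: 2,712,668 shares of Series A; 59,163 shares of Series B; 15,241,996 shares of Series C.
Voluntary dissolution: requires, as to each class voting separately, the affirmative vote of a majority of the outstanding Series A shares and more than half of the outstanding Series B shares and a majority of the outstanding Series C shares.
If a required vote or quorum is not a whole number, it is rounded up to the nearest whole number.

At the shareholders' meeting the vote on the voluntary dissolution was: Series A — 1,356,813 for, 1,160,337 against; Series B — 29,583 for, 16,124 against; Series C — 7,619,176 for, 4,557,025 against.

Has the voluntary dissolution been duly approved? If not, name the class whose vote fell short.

Not approved — the Series C shares did not give the required vote.

Series A: a majority of 2712668 is 1356335; 1,356,335 required, 1,356,813 in favor — approved.
Series B: a majority of 59163 is 29582; 29,582 required, 29,583 in favor — approved.
Series C: a majority of 15241996 is 7620999; 7,620,999 required, 7,619,176 in favor — not approved.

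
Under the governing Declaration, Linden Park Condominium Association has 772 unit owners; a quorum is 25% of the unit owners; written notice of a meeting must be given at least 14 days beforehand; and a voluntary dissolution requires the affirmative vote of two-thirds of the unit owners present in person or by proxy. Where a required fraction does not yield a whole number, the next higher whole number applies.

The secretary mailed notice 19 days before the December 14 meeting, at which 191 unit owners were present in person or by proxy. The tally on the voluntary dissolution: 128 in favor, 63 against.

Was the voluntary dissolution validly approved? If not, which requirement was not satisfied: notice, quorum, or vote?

Invalid — quorum requirement not satisfied.

Notice: 19 days given; 14 required. Satisfied.
Quorum: 25% of 772 = 193; 191 present. Not satisfied.
Vote: requires two-thirds of those present (191); 2/3 of 191 = 127.33, rounded up to 128, so 128 needed; 128 in favor. Satisfied.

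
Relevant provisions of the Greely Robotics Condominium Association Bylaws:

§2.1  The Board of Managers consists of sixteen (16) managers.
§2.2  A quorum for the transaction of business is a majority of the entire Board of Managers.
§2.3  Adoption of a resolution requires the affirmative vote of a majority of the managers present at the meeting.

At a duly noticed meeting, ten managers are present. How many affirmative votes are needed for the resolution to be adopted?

6

The resolution requires a majority of the managers present (10).
A majority of 10 is 6.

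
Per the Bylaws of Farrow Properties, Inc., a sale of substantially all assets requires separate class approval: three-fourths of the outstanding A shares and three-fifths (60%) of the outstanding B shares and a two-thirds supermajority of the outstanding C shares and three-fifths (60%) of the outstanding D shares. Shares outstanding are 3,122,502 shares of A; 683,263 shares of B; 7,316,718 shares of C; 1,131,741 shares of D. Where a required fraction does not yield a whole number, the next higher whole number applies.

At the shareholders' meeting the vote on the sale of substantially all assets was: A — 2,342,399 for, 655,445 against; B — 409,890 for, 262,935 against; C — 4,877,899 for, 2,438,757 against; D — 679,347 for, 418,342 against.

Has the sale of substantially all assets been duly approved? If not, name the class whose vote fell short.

Not approved — the B shares did not give the required vote.

A: 3/4 of 3122502 = 2341876.50, rounded up to 2341877; 2,341,877 required, 2,342,399 in favor — approved.
B: 3/5 of 683263 = 409957.80, rounded up to 409958; 409,958 required, 409,890 in favor — not approved.
C: 2/3 of 7316718 = 4877812; 4,877,812 required, 4,877,899 in favor — approved.
D: 3/5 of 1131741 = 679044.60, rounded up to 679045; 679,045 required, 679,347 in favor — approved.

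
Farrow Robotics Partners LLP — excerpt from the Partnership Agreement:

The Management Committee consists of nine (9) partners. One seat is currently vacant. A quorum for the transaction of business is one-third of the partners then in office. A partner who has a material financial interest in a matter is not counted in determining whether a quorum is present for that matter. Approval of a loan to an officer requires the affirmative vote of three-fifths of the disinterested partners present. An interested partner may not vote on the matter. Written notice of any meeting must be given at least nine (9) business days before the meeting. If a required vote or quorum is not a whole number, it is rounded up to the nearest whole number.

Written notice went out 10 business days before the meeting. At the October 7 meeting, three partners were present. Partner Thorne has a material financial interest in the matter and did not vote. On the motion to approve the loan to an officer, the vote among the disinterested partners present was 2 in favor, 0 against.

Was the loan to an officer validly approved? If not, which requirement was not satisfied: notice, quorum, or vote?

Invalid — quorum requirement not satisfied.

Notice: 10 business days given; 9 required (10 ≥ 9). Satisfied.
Quorum: 3 present, but the 1 interested partner does not count, leaving 2. Quorum is 3. Not satisfied.
Vote: the loan to an officer requires three-fifths of the disinterested partners present (3 − 1 = 2). 3/5 of 2 = 1.20, rounded up to 2, so 2 affirmative votes are needed; 2 voted in favor. Satisfied. (Moot — without a quorum no business can be validly transacted.)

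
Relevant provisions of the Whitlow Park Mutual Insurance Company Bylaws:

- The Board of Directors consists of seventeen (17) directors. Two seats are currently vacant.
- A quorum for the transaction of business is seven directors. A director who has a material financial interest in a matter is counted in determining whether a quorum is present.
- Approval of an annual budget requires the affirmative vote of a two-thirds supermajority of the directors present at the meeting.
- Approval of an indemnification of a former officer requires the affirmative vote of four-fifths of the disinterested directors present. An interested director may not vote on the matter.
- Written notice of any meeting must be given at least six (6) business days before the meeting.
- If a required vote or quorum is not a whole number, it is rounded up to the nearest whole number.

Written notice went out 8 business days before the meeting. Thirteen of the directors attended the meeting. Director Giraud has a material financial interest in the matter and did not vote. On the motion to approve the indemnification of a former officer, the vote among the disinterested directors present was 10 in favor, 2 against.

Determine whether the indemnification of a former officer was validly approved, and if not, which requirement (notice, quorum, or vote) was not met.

Notice: 8 business days given; 6 required (8 ≥ 6). Satisfied.
Quorum: 13 present (interested directors count toward quorum); quorum is 7. Satisfied.
Vote: the indemnification of a former officer requires four-fifths of the disinterested directors present (13 − 1 = 12). 4/5 of 12 = 9.60, rounded up to 10, so 10 affirmative votes are needed; 10 voted in favor. Satisfied.

Valid — all requirements satisfied.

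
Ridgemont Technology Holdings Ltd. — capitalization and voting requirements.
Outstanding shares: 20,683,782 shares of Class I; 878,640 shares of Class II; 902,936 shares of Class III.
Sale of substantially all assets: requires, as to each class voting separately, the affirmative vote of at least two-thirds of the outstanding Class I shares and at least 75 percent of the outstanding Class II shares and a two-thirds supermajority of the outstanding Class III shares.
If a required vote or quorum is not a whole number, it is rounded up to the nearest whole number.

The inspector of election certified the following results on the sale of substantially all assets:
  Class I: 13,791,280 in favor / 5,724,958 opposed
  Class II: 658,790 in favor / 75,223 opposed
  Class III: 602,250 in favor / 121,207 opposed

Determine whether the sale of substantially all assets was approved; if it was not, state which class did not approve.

Class I: 2/3 of 20683782 = 13789188; 13,789,188 required, 13,791,280 in favor — approved.
Class II: 3/4 of 878640 = 658980; 658,980 required, 658,790 in favor — not approved.
Class III: 2/3 of 902936 = 601957.33, rounded up to 601958; 601,958 required, 602,250 in favor — approved.

Not approved — the Class II shares did not give the required vote.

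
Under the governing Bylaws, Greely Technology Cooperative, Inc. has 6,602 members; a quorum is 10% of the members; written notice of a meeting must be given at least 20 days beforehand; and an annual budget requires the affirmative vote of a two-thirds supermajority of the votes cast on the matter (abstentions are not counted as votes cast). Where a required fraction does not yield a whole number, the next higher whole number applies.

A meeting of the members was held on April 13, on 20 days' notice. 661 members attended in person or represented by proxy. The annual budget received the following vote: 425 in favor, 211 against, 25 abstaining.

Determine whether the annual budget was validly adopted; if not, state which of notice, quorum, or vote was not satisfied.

Notice: 20 days given; 20 required. Satisfied.
Quorum: 10% of 6,602 = 660.20, rounded up to 661; 661 present. Satisfied.
Vote: requires two-thirds of the votes cast (661 − 25 abstaining = 636); 2/3 of 636 = 424, so 424 needed; 425 in favor. Satisfied.

Valid — all requirements satisfied.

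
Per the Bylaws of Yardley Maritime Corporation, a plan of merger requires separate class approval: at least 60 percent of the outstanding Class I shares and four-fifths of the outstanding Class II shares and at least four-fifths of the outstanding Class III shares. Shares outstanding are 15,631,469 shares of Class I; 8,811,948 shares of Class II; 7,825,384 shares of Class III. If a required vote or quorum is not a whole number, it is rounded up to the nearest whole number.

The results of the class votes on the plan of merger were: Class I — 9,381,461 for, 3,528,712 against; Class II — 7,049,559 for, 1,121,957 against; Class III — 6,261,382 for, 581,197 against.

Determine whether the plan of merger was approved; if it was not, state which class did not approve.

Approved — every class gave the required vote.

Class I: 3/5 of 15631469 = 9378881.40, rounded up to 9378882; 9,378,882 required, 9,381,461 in favor — approved.
Class II: 4/5 of 8811948 = 7049558.40, rounded up to 7049559; 7,049,559 required, 7,049,559 in favor — approved.
Class III: 4/5 of 7825384 = 6260307.20, rounded up to 6260308; 6,260,308 required, 6,261,382 in favor — approved.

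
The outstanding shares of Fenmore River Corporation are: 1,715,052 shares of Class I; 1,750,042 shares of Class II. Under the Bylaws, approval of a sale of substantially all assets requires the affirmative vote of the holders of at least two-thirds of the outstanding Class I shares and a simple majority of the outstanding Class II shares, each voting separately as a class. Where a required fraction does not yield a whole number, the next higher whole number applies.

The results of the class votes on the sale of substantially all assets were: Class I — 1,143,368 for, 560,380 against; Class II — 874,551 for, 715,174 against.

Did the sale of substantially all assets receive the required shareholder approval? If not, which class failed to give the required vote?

Class I: 2/3 of 1715052 = 1143368; 1,143,368 required, 1,143,368 in favor — approved.
Class II: a majority of 1750042 is 875022; 875,022 required, 874,551 in favor — not approved.

Not approved — the Class II shares did not give the required vote.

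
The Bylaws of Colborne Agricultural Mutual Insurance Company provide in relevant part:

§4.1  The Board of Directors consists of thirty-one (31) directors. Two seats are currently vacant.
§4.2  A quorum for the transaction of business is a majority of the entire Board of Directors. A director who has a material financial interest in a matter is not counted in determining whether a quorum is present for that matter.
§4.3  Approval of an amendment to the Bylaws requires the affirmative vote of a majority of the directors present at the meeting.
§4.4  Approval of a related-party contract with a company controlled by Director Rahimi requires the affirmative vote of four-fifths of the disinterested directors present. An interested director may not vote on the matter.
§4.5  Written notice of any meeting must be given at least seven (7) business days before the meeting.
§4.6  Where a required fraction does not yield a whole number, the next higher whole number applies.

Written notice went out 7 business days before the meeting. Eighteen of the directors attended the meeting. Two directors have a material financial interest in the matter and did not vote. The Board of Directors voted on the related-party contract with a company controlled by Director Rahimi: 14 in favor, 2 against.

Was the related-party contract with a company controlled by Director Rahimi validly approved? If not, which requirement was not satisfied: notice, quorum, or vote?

Notice: 7 business days given; 7 required (7 ≥ 7). Satisfied.
Quorum: 18 present, but the 2 interested directors do not count, leaving 16. Quorum is 16. Satisfied.
Vote: the related-party contract with a company controlled by Director Rahimi requires four-fifths of the disinterested directors present (18 − 2 = 16). 4/5 of 16 = 12.80, rounded up to 13, so 13 affirmative votes are needed; 14 voted in favor. Satisfied.

Valid — all requirements satisfied.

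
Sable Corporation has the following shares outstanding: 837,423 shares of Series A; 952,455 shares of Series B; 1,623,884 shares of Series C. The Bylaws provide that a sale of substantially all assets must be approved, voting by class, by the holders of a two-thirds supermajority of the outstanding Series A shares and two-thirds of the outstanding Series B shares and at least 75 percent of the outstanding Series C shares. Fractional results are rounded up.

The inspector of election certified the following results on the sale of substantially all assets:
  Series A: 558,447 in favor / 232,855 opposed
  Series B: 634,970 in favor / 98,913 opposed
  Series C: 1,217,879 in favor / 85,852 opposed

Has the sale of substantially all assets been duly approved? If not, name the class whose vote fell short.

Not approved — the Series C shares did not give the required vote.

Series A: 2/3 of 837423 = 558282; 558,282 required, 558,447 in favor — approved.
Series B: 2/3 of 952455 = 634970; 634,970 required, 634,970 in favor — approved.
Series C: 3/4 of 1623884 = 1217913; 1,217,913 required, 1,217,879 in favor — not approved.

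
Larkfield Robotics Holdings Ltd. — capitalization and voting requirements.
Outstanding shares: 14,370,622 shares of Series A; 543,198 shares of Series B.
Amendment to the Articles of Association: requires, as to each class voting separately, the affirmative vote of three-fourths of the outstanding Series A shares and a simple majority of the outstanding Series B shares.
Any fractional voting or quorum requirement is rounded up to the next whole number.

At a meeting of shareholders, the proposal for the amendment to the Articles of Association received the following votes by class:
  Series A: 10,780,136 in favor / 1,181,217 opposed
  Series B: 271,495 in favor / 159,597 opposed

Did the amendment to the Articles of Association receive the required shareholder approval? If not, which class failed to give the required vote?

Series A: 3/4 of 14370622 = 10777966.50, rounded up to 10777967; 10,777,967 required, 10,780,136 in favor — approved.
Series B: a majority of 543198 is 271600; 271,600 required, 271,495 in favor — not approved.

Not approved — the Series B shares did not give the required vote.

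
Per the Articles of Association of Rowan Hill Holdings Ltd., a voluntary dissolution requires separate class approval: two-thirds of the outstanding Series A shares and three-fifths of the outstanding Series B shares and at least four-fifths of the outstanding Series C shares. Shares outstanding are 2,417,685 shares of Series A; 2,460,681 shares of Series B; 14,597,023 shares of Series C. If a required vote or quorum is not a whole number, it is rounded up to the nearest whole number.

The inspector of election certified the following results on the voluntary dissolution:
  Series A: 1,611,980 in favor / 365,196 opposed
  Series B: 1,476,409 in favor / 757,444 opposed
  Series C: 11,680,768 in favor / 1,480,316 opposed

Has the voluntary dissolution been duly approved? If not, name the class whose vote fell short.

Approved — every class gave the required vote.

Series A: 2/3 of 2417685 = 1611790; 1,611,790 required, 1,611,980 in favor — approved.
Series B: 3/5 of 2460681 = 1476408.60, rounded up to 1476409; 1,476,409 required, 1,476,409 in favor — approved.
Series C: 4/5 of 14597023 = 11677618.40, rounded up to 11677619; 11,677,619 required, 11,680,768 in favor — approved.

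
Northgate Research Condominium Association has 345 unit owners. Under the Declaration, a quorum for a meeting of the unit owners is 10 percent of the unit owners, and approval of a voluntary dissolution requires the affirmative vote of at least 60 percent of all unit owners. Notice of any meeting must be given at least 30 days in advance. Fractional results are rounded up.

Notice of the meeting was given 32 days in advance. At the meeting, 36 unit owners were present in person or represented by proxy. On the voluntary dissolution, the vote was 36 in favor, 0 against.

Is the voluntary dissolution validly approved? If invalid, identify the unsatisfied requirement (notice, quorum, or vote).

Notice: 32 days given; 30 required. Satisfied.
Quorum: 10% of 345 = 34.50, rounded up to 35; 36 present. Satisfied.
Vote: requires three-fifths of all unit owners (345); 3/5 of 345 = 207, so 207 needed; 36 in favor. Not satisfied.

Invalid — vote requirement not satisfied.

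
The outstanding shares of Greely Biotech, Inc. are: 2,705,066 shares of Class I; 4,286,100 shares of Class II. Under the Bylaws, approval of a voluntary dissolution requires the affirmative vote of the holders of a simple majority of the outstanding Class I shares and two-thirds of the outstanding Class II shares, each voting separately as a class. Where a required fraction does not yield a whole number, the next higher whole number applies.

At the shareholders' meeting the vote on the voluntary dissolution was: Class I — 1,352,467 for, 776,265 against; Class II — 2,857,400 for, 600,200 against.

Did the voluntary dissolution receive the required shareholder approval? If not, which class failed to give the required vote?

Class I: a majority of 2705066 is 1352534; 1,352,534 required, 1,352,467 in favor — not approved.
Class II: 2/3 of 4286100 = 2857400; 2,857,400 required, 2,857,400 in favor — approved.

Not approved — the Class I shares did not give the required vote.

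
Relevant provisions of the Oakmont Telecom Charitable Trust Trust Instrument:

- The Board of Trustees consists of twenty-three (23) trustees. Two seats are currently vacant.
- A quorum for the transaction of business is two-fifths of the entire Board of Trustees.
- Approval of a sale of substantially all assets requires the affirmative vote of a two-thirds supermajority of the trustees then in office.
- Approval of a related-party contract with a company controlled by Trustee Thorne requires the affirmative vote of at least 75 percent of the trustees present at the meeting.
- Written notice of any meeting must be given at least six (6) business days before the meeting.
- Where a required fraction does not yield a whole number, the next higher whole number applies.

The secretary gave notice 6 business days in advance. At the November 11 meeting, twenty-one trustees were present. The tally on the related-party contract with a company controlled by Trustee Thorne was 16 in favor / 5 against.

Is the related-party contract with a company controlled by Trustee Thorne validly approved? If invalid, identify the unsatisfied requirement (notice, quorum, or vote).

Valid — all requirements satisfied.

Notice: 6 business days given; 6 required (6 ≥ 6). Satisfied.
Quorum: 21 present; quorum is 10. Satisfied.
Vote: the related-party contract with a company controlled by Trustee Thorne requires three-fourths of the trustees present (21). 3/4 of 21 = 15.75, rounded up to 16, so 16 affirmative votes are needed; 16 voted in favor. Satisfied.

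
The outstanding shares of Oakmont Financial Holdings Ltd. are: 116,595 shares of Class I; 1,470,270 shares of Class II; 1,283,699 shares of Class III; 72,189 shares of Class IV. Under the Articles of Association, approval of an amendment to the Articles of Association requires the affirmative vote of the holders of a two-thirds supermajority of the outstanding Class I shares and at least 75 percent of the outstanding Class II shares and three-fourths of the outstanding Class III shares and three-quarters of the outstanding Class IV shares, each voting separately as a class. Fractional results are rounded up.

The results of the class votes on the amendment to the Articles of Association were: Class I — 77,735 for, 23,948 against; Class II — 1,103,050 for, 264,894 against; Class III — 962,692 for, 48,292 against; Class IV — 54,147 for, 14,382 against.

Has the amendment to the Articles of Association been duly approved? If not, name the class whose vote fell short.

Class I: 2/3 of 116595 = 77730; 77,730 required, 77,735 in favor — approved.
Class II: 3/4 of 1470270 = 1102702.50, rounded up to 1102703; 1,102,703 required, 1,103,050 in favor — approved.
Class III: 3/4 of 1283699 = 962774.25, rounded up to 962775; 962,775 required, 962,692 in favor — not approved.
Class IV: 3/4 of 72189 = 54141.75, rounded up to 54142; 54,142 required, 54,147 in favor — approved.

Not approved — the Class III shares did not give the required vote.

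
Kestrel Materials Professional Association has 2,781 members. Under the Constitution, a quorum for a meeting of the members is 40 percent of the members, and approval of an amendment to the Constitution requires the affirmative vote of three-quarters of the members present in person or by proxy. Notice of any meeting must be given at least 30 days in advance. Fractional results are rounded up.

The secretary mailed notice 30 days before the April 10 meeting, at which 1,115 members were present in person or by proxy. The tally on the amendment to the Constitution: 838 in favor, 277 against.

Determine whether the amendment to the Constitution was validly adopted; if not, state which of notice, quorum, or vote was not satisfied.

Valid — all requirements satisfied.

Notice: 30 days given; 30 required. Satisfied.
Quorum: 40% of 2,781 = 1,112.40, rounded up to 1,113; 1,115 present. Satisfied.
Vote: requires three-fourths of those present (1,115); 3/4 of 1115 = 836.25, rounded up to 837, so 837 needed; 838 in favor. Satisfied.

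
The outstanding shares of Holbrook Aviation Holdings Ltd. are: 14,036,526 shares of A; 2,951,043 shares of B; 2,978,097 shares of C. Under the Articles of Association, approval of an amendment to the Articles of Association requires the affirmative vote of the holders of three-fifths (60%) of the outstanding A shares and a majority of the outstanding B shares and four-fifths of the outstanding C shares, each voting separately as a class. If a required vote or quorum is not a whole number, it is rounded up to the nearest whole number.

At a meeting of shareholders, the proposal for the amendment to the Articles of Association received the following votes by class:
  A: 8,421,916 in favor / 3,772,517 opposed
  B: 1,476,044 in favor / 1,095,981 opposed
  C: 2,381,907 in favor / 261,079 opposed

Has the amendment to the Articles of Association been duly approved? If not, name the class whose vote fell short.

Not approved — the C shares did not give the required vote.

A: 3/5 of 14036526 = 8421915.60, rounded up to 8421916; 8,421,916 required, 8,421,916 in favor — approved.
B: a majority of 2951043 is 1475522; 1,475,522 required, 1,476,044 in favor — approved.
C: 4/5 of 2978097 = 2382477.60, rounded up to 2382478; 2,382,478 required, 2,381,907 in favor — not approved.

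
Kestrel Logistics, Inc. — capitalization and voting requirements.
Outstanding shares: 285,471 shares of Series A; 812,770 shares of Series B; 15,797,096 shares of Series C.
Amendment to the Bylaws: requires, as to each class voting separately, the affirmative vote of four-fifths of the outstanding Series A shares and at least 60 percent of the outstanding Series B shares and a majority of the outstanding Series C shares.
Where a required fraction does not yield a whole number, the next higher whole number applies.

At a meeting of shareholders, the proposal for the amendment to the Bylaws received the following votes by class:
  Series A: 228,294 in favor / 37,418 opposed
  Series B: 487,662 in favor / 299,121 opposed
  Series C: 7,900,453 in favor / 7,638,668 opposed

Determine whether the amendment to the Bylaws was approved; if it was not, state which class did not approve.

Series A: 4/5 of 285471 = 228376.80, rounded up to 228377; 228,377 required, 228,294 in favor — not approved.
Series B: 3/5 of 812770 = 487662; 487,662 required, 487,662 in favor — approved.
Series C: a majority of 15797096 is 7898549; 7,898,549 required, 7,900,453 in favor — approved.

Not approved — the Series A shares did not give the required vote.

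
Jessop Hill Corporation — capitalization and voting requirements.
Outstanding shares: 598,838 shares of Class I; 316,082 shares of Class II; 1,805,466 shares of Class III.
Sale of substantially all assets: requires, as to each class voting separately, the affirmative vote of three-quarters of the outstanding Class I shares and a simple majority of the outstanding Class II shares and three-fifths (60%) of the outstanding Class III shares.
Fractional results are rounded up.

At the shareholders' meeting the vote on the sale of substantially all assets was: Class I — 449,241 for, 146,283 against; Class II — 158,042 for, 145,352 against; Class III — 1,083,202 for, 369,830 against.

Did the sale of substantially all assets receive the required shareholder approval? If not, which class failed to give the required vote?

Class I: 3/4 of 598838 = 449128.50, rounded up to 449129; 449,129 required, 449,241 in favor — approved.
Class II: a majority of 316082 is 158042; 158,042 required, 158,042 in favor — approved.
Class III: 3/5 of 1805466 = 1083279.60, rounded up to 1083280; 1,083,280 required, 1,083,202 in favor — not approved.

Not approved — the Class III shares did not give the required vote.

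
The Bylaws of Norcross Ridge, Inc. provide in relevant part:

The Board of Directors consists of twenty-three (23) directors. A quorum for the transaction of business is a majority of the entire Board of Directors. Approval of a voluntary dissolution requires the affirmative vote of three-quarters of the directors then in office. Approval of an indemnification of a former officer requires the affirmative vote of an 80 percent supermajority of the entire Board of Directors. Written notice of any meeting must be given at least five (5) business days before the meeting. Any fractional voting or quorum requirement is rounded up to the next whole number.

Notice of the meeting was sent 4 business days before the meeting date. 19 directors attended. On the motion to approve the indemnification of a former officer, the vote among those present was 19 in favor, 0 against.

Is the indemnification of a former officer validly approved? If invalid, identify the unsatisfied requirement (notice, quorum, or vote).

Notice: 4 business days given; 5 required (4 < 5). Not satisfied.
Quorum: 19 present; quorum is 12. Satisfied.
Vote: the indemnification of a former officer requires four-fifths of the entire Board of Directors (23). 4/5 of 23 = 18.40, rounded up to 19, so 19 affirmative votes are needed; 19 voted in favor. Satisfied.

Invalid — notice requirement not satisfied.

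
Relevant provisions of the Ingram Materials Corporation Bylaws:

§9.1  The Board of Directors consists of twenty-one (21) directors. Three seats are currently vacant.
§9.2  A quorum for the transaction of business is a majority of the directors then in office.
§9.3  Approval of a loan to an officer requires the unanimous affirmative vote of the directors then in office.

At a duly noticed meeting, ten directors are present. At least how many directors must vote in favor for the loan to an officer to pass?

The loan to an officer requires the unanimous vote of the directors then in office (18).
Unanimous means all 18.
(Only 10 can vote, so the loan to an officer cannot pass at this meeting, but the required vote is still 18.)

18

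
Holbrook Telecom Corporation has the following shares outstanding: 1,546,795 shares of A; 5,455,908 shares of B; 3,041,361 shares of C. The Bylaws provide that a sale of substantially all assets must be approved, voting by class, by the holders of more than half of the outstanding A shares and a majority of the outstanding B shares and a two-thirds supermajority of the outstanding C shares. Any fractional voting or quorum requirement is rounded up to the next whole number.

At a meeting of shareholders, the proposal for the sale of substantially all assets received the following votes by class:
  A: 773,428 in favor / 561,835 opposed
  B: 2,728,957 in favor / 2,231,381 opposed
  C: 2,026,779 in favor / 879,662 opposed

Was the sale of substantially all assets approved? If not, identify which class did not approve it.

Not approved — the C shares did not give the required vote.

A: a majority of 1546795 is 773398; 773,398 required, 773,428 in favor — approved.
B: a majority of 5455908 is 2727955; 2,727,955 required, 2,728,957 in favor — approved.
C: 2/3 of 3041361 = 2027574; 2,027,574 required, 2,026,779 in favor — not approved.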